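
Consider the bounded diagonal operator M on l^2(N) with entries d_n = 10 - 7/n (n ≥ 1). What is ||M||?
||M|| = 10

For a diagonal operator on l^2 with entries d_n, ||M|| = sup_n |d_n|. Here d_1 = 3, d_2 = 13/2, ..., and d_n = 10 - 7/n increases monotonically toward 10. All terms lie in [3, 10), so |d_n| = d_n and the supremum is the limit 10, which is not attained by any individual d_n. Hence ||M|| = 10.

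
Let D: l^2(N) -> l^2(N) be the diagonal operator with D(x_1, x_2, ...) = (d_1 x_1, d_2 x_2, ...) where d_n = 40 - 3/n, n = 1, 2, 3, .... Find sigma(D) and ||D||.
sigma(D) = {40 - 3/n : n ≥ 1} ∪ {40}; ||D|| = 40

A bounded diagonal operator on l^2 with diagonal entries d_n has spectrum equal to the closure of {d_n : n ≥ 1}: every d_n is an eigenvalue (with eigenvector e_n), so {d_n} ⊂ sigma(D); the spectrum is closed, so its closure is too; and for lambda not in the closure, (D - lambda I) has bounded inverse (the diagonal entries 1/(d_n - lambda) are bounded). For our sequence d_n = 40 - 3/n, n = 1, 2, 3, ...:
  - {d_n} = {40 - 3/n : n ≥ 1}; the only limit point is 40
  - closure = {40 - 3/n : n ≥ 1} ∪ {40}
For the norm: a diagonal operator has ||D|| = sup_n |d_n|. Here d_n = 40 - 3/n increases monotonically from d_1 = 37 toward 40, with all terms in [37, 40); so sup_n |d_n| = 40 (the supremum is the limit, not attained). So ||D|| = 40.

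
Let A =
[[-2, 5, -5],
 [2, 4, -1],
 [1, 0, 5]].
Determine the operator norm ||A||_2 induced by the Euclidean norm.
||A||_2 ≈ 8.7918 (= sqrt(largest eigenvalue of A^T A))

||A||_2 = sigma_max(A) = sqrt(lambda_max(A^T A)). Form the symmetric matrix M = A^T A =
[[9, -2, 13],
 [-2, 41, -29],
 [13, -29, 51]].
Its characteristic polynomial (trace, sum of principal 2x2 minors, determinant of M give the coefficients) is
  p(λ) = det(λ I - M) = λ^3 - 101λ^2 + 1905λ - 5625.
No integer candidate from the rational root theorem (±divisors of 5625) is a root, so the roots are irrational. The cubic discriminant is Δ = 4811450400 > 0, so there are three distinct real roots. p(3) = -792 and p(4) = 443 have opposite signs, so a root lies in (3, 4); Newton's method refines it to λ ≈ 3.6241. p(20) = 75 and p(21) = -900 have opposite signs, so a root lies in (20, 21); Newton's method refines it to λ ≈ 20.0799. p(77) = -1236 and p(78) = 3033 have opposite signs, so a root lies in (77, 78); Newton's method refines it to λ ≈ 77.2959. Check (Vieta): the three roots sum to 101, matching tr M = 101.
So the eigenvalues of A^T A are ≈ 3.6241, 20.0799, 77.2959 (all ≥ 0, as they must be for A^T A). The largest is λ_max ≈ 77.2959, hence ||A||_2 = sqrt(λ_max) ≈ 8.7918.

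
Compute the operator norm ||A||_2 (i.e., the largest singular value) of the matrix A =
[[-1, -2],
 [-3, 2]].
||A||_2 = sqrt((18 + sqrt(68))/2) ≈ 3.6226 (= sqrt(largest eigenvalue of A^T A))

||A||_2 = sigma_max(A) = sqrt(lambda_max(A^T A)). Form the symmetric matrix M = A^T A =
[[10, -4],
 [-4, 8]].
Its characteristic polynomial (trace, determinant of M give the coefficients) is
  p(λ) = det(λ I - M) = λ^2 - 18λ + 64.
For λ^2 - 18λ + 64 the discriminant is 68. It is nonnegative but not a perfect square, so the roots are real and irrational: λ = (18 ± sqrt(68))/2 ≈ 13.1231, 4.8769.
So the eigenvalues of A^T A are ≈ 4.8769, 13.1231 (all ≥ 0, as they must be for A^T A). The largest is λ_max = (18 + sqrt(68))/2 ≈ 13.1231, hence ||A||_2 = sqrt(λ_max) = sqrt((18 + sqrt(68))/2) ≈ 3.6226.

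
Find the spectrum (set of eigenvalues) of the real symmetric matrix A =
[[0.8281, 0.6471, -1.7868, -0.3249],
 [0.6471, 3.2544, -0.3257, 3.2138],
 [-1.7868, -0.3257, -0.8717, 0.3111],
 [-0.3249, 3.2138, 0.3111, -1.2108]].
sigma(A) ≈ {-3, -2, 2, 5}

A is real symmetric, so its spectrum consists of real eigenvalues. Expanding the characteristic polynomial of the displayed matrix gives
  det(λ I - A) = p(λ) = λ^4 + (-2)λ^3 + (-19)λ^2 + (8)λ + (59.9976).
Solving p(λ) = 0 yields eigenvalues ≈ -3, -2, 2, 5. (A is shown rounded to 4 decimals, so these recover the underlying integer eigenvalues to within that precision.)
Verification: the trace of A = 2 equals the sum of eigenvalues 2, and det(A) ≈ 59.9976 matches the eigenvalue product 60.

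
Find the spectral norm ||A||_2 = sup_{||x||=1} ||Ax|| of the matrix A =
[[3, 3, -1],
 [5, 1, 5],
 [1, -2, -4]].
||A||_2 ≈ 7.8605 (= sqrt(largest eigenvalue of A^T A))

||A||_2 = sigma_max(A) = sqrt(lambda_max(A^T A)). Form the symmetric matrix M = A^T A =
[[35, 12, 18],
 [12, 14, 10],
 [18, 10, 42]].
Its characteristic polynomial (trace, sum of principal 2x2 minors, determinant of M give the coefficients) is
  p(λ) = det(λ I - M) = λ^3 - 91λ^2 + 1980λ - 10816.
No integer candidate from the rational root theorem (±divisors of 10816) is a root, so the roots are irrational. The cubic discriminant is Δ = 733034384 > 0, so there are three distinct real roots. p(8) = -288 and p(9) = 362 have opposite signs, so a root lies in (8, 9); Newton's method refines it to λ ≈ 8.4185. p(20) = 384 and p(21) = -106 have opposite signs, so a root lies in (20, 21); Newton's method refines it to λ ≈ 20.7934. p(61) = -1666 and p(62) = 468 have opposite signs, so a root lies in (61, 62); Newton's method refines it to λ ≈ 61.788. Check (Vieta): the three roots sum to 91, matching tr M = 91.
So the eigenvalues of A^T A are ≈ 8.4185, 20.7934, 61.788 (all ≥ 0, as they must be for A^T A). The largest is λ_max ≈ 61.788, hence ||A||_2 = sqrt(λ_max) ≈ 7.8605.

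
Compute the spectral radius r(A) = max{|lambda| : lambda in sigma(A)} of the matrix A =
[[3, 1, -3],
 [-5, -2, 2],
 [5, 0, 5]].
r(A) ≈ 5.0758

The eigenvalues of A are the roots of its characteristic polynomial. With M = A (coefficients from the trace, the sum of principal 2x2 minors, and det A):
  p(λ) = det(λ I - M) = λ^3 - 6λ^2 + 19λ + 25.
No integer candidate from the rational root theorem (±divisors of 25) is a root, so the roots are irrational. The cubic discriminant is Δ = -61015 < 0, so there is one real root and a complex-conjugate pair. p(-1) = -1 and p(0) = 25 have opposite signs, so a root lies in (-1, 0); Newton's method refines it to λ ≈ -0.9704. Dividing out (λ - (-0.9704)) leaves approximately λ^2 - 6.9704λ + 25.7637. For λ^2 - 6.9704λ + 25.7637 the discriminant is -54.4691. It is negative, so the remaining roots are the complex-conjugate pair λ ≈ 3.4852 ± 3.6902i. Their product equals the constant term, so |λ|^2 ≈ 25.7637 and |λ| ≈ 5.0758.
Thus the eigenvalues (to 4 decimals) are -0.9704 (modulus 0.9704); 3.4852 ± 3.6902i (modulus 5.0758). The spectral radius is the largest modulus: r(A) ≈ 5.0758. (Cross-check: r(A) ≤ ||A||_2 ≈ 7.9212; equality holds whenever A is normal, though it can also hold for some non-normal A.)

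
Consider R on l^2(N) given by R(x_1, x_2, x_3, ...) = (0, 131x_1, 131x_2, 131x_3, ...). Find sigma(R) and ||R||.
sigma(R) = closed disk {z in C : |z| ≤ 131}; ||R|| = 131

Note R = 131·U where U is the unit right shift (U x)_k = x_{k-1} (with x_0 := 0); so ||R|| = 131||U|| and sigma(R) = 131·sigma(U). ||R x||^2 = sum_{k≥1} |131x_k|^2 = 17161||x||^2, so ||R|| = 131 and sigma(R) ⊂ {|z| ≤ 131}. For any |lambda| < 131, the equation (R - lambda I) x = 0 forces x_1 = 0, then 131x_k = lambda x_{k+1} ⇒ x = 0, so R has no eigenvalues. But (R - lambda I) is not surjective for |lambda| < 131: solving (R - lambda I) x = e_1 would require x_n proportional to (lambda/131)^(-n), which is not in l^2. So every |lambda| < 131 lies in the residual spectrum. The boundary |lambda| = 131 is in the approximate point spectrum (the spectrum is closed). Hence sigma(R) is the closed disk of radius 131.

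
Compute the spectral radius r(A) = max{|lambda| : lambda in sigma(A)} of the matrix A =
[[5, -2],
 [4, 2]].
r(A) = sqrt(18) ≈ 4.2426

The eigenvalues of A are the roots of its characteristic polynomial. With M = A (coefficients from the trace and determinant):
  p(λ) = det(λ I - M) = λ^2 - 7λ + 18.
For λ^2 - 7λ + 18 the discriminant is -23. It is negative, so the roots are the complex-conjugate pair λ = 7/2 ± (sqrt(23)/2) i ≈ 3.5 ± 2.3979i. For a conjugate pair the product of the roots equals the constant term, so |λ|^2 = 18 and |λ| = sqrt(18) ≈ 4.2426.
Thus the eigenvalues (to 4 decimals) are 3.5 ± 2.3979i (modulus 4.2426). The spectral radius is the largest modulus: r(A) = sqrt(18) ≈ 4.2426. (Cross-check: r(A) ≤ ||A||_2 ≈ 6.4125; equality holds whenever A is normal, though it can also hold for some non-normal A.)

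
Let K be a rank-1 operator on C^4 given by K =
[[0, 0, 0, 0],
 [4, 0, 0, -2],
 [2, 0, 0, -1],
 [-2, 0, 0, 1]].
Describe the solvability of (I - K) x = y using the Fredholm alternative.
(I - K) is singular (det(I - K) = 0, i.e. 1 ∈ sigma(K)). (I - K) x = y is solvable iff y ⊥ ker((I - K)^*) = span{(2, 0, 0, -1)}, i.e. iff 2y_1 - y_4 = 0. When solvable, the solutions are x = y + c·(0, 2, 1, -1), c arbitrary (ker(I - K) = span{(0, 2, 1, -1)}, dimension 1).

K has rank 1, so it is an outer product K = u v^T: every row of K is a multiple of one row vector. Reading off the entries, u = (0, 2, 1, -1) and v = (2, 0, 0, -1) (row i of K equals u_i·v^T). A rank-one matrix u v^T satisfies K u = u (v·u) and kills the (3)-dimensional subspace v^⊥, so its characteristic polynomial is lambda^3 (lambda - v·u) with v·u = tr K = 1. Hence the eigenvalues of I - K are 1 (multiplicity 3) and 1 - (1) = 0, so det(I - K) = 0. (Direct check: I - K =
[[1, 0, 0, 0],
 [-4, 1, 0, 2],
 [-2, 0, 1, 1],
 [2, 0, 0, 0]]
has determinant 0.) So 1 is an eigenvalue of K and (I - K) is not invertible. The finite-dimensional Fredholm alternative says: either (I - K) is invertible, or ker(I - K) ≠ {0} and then range(I - K) = ker((I - K)^*)^⊥, with dim ker(I - K) = dim ker((I - K)^*). We are in the second case, so we need both kernels. Kernel of I - K: (I - K) u = u - u (v·u) = u - u = 0, so ker(I - K) = span{u} = span{(0, 2, 1, -1)} (it is exactly 1-dimensional because rank(I - K) = 3). Kernel of the adjoint: K is real, so (I - K)^* = I - K^T = I - v u^T, and (I - v u^T) v = v - v (u·v) = 0; hence ker((I - K)^*) = span{v} = span{(2, 0, 0, -1)}. Therefore (I - K) x = y is solvable iff <y, v> = 0, i.e. iff 2y_1 - y_4 = 0. When this holds, K y = u (v·y) = 0, so (I - K) y = y and x = y is a particular solution; the full solution set is the line x = y + c·u = y + c·(0, 2, 1, -1), c ∈ C.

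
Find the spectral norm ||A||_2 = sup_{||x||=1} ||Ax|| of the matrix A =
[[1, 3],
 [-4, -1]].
||A||_2 = sqrt((27 + sqrt(245))/2) ≈ 4.618 (= sqrt(largest eigenvalue of A^T A))

||A||_2 = sigma_max(A) = sqrt(lambda_max(A^T A)). Form the symmetric matrix M = A^T A =
[[17, 7],
 [7, 10]].
Its characteristic polynomial (trace, determinant of M give the coefficients) is
  p(λ) = det(λ I - M) = λ^2 - 27λ + 121.
For λ^2 - 27λ + 121 the discriminant is 245. It is nonnegative but not a perfect square, so the roots are real and irrational: λ = (27 ± sqrt(245))/2 ≈ 21.3262, 5.6738.
So the eigenvalues of A^T A are ≈ 5.6738, 21.3262 (all ≥ 0, as they must be for A^T A). The largest is λ_max = (27 + sqrt(245))/2 ≈ 21.3262, hence ||A||_2 = sqrt(λ_max) = sqrt((27 + sqrt(245))/2) ≈ 4.618.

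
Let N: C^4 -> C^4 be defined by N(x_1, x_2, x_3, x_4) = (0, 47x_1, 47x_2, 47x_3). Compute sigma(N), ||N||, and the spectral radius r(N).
sigma(N) = {0}; ||N|| = 47; r(N) = 0. (N is nilpotent with N^4 = 0.)

On C^4, N is a strictly lower-triangular matrix with 47 on the subdiagonal and zeros elsewhere, so its characteristic polynomial is lambda^4 and every eigenvalue is 0: sigma(N) = {0}. For the operator norm, N e_i = 47e_{i+1} for i = 1, ..., 3 and N e_4 = 0, so the singular values of N are 47 (with multiplicity 3) and 0; hence ||N|| = 47. The spectral radius r(N) = max|lambda| = 0. Note ||N|| > r(N) — characteristic of non-normal nilpotent operators. Indeed N^4 = 0.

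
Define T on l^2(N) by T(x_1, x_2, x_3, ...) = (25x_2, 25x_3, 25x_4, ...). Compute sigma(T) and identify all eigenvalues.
sigma(T) = closed disk {z in C : |z| ≤ 25}; sigma_p(T) = open disk {z in C : |z| < 25}

Note T = 25·V where V is the unit left shift (V x)_k = x_{k+1}; so sigma(T) = 25·sigma(V) and ||T|| = 25||V||. ||T x||^2 = 625sum_{k≥2} |x_k|^2 ≤ 625||x||^2, with equality on {x : x_1 = 0}, so ||T|| = 25. For any lambda with |lambda| < 25, set r = lambda/25 (|r| < 1); the vector x = (1, r, r^2, ...) is in l^2 and satisfies T x = 25(r, r^2, ...) = lambda x, so lambda is an eigenvalue. On the boundary |lambda| = 25 the geometric series diverges, so no l^2 eigenvector exists, but these lambda lie in the approximate point spectrum. Hence sigma(T) is the closed disk of radius 25 and sigma_p(T) is the open disk.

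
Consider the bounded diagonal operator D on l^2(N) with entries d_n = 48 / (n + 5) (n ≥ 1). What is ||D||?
||D|| = 8 (attained at n = 1)

For D diagonal, ||D|| = sup_n |d_n| = sup_n 48/(n + 5). This is positive and strictly decreasing in n, so the supremum is attained at n = 1: d_1 = 48/(1 + 5) = 8. Hence ||D|| = 8.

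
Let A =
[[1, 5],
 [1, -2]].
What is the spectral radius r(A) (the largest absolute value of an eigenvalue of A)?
r(A) = (1 + sqrt(29))/2 ≈ 3.1926

The eigenvalues of A are the roots of its characteristic polynomial. With M = A (coefficients from the trace and determinant):
  p(λ) = det(λ I - M) = λ^2 + λ - 7.
For λ^2 + λ - 7 the discriminant is 29. It is nonnegative but not a perfect square, so the roots are real and irrational: λ = (-1 ± sqrt(29))/2 ≈ 2.1926, -3.1926.
Thus the eigenvalues (to 4 decimals) are 2.1926 (modulus 2.1926); -3.1926 (modulus 3.1926). The spectral radius is the largest modulus: r(A) = (1 + sqrt(29))/2 ≈ 3.1926. (Cross-check: r(A) ≤ ||A||_2 ≈ 5.4157; equality holds whenever A is normal, though it can also hold for some non-normal A.)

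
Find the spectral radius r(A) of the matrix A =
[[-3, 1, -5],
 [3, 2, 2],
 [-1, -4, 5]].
r(A) ≈ 5.3251

The eigenvalues of A are the roots of its characteristic polynomial. With M = A (coefficients from the trace, the sum of principal 2x2 minors, and det A):
  p(λ) = det(λ I - M) = λ^3 - 4λ^2 - 11λ + 21.
No integer candidate from the rational root theorem (±divisors of 21) is a root, so the roots are irrational. The cubic discriminant is Δ = 17361 > 0, so there are three distinct real roots. p(-3) = -9 and p(-2) = 19 have opposite signs, so a root lies in (-3, -2); Newton's method refines it to λ ≈ -2.756. p(1) = 7 and p(2) = -9 have opposite signs, so a root lies in (1, 2); Newton's method refines it to λ ≈ 1.4309. p(5) = -9 and p(6) = 27 have opposite signs, so a root lies in (5, 6); Newton's method refines it to λ ≈ 5.3251. Check (Vieta): the three roots sum to 4, matching tr M = 4.
Thus the eigenvalues (to 4 decimals) are -2.756 (modulus 2.756); 1.4309 (modulus 1.4309); 5.3251 (modulus 5.3251). The spectral radius is the largest modulus: r(A) ≈ 5.3251. (Cross-check: r(A) ≤ ||A||_2 ≈ 8.1893; equality holds whenever A is normal, though it can also hold for some non-normal A.)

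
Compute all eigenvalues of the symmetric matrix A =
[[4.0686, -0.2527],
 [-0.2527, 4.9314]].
sigma(A) ≈ {4, 5}

A is real symmetric, so its spectrum consists of real eigenvalues. Expanding the characteristic polynomial of the displayed matrix gives
  det(λ I - A) = p(λ) = λ^2 + (-9)λ + (20).
Solving p(λ) = 0 yields eigenvalues ≈ 4, 5. (A is shown rounded to 4 decimals, so these recover the underlying integer eigenvalues to within that precision.)
Verification: the trace of A = 9 equals the sum of eigenvalues 9, and det(A) ≈ 20.0000 matches the eigenvalue product 20.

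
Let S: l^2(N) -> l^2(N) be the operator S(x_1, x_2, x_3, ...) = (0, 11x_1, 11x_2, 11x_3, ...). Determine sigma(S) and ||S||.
sigma(S) = closed disk {z in C : |z| ≤ 11}; ||S|| = 11

Note S = 11·U where U is the unit right shift (U x)_k = x_{k-1} (with x_0 := 0); so ||S|| = 11||U|| and sigma(S) = 11·sigma(U). ||S x||^2 = sum_{k≥1} |11x_k|^2 = 121||x||^2, so ||S|| = 11 and sigma(S) ⊂ {|z| ≤ 11}. For any |lambda| < 11, the equation (S - lambda I) x = 0 forces x_1 = 0, then 11x_k = lambda x_{k+1} ⇒ x = 0, so S has no eigenvalues. But (S - lambda I) is not surjective for |lambda| < 11: solving (S - lambda I) x = e_1 would require x_n proportional to (lambda/11)^(-n), which is not in l^2. So every |lambda| < 11 lies in the residual spectrum. The boundary |lambda| = 11 is in the approximate point spectrum (the spectrum is closed). Hence sigma(S) is the closed disk of radius 11.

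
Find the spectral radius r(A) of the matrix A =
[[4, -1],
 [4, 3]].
r(A) = 4

The eigenvalues of A are the roots of its characteristic polynomial. With M = A (coefficients from the trace and determinant):
  p(λ) = det(λ I - M) = λ^2 - 7λ + 16.
For λ^2 - 7λ + 16 the discriminant is -15. It is negative, so the roots are the complex-conjugate pair λ = 7/2 ± (sqrt(15)/2) i ≈ 3.5 ± 1.9365i. For a conjugate pair the product of the roots equals the constant term, so |λ|^2 = 16 and |λ| = sqrt(16) = 4.
Thus the eigenvalues (to 4 decimals) are 3.5 ± 1.9365i (modulus 4). The spectral radius is the largest modulus: r(A) = 4. (Cross-check: r(A) ≤ ||A||_2 ≈ 5.8823; equality holds whenever A is normal, though it can also hold for some non-normal A.)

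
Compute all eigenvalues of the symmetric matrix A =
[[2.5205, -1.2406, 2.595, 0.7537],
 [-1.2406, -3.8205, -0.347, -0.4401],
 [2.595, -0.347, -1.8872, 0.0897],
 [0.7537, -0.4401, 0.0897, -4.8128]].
sigma(A) ≈ {-5, -4, -3, 4}

A is real symmetric, so its spectrum consists of real eigenvalues. Expanding the characteristic polynomial of the displayed matrix gives
  det(λ I - A) = p(λ) = λ^4 + (8)λ^3 + (-1)λ^2 + (-128.001)λ + (-240).
Solving p(λ) = 0 yields eigenvalues ≈ -5, -4, -3, 4. (A is shown rounded to 4 decimals, so these recover the underlying integer eigenvalues to within that precision.)
Verification: the trace of A = -8 equals the sum of eigenvalues -8, and det(A) ≈ -240.0009 matches the eigenvalue product -240.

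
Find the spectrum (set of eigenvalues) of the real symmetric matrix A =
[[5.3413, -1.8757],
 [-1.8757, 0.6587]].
sigma(A) ≈ {0, 6}

A is real symmetric, so its spectrum consists of real eigenvalues. Expanding the characteristic polynomial of the displayed matrix gives
  det(λ I - A) = p(λ) = λ^2 + (-6)λ + (0).
Solving p(λ) = 0 yields eigenvalues ≈ 0, 6. (A is shown rounded to 4 decimals, so these recover the underlying integer eigenvalues to within that precision.)
Verification: the trace of A = 6 equals the sum of eigenvalues 6, and det(A) ≈ 0.0001 matches the eigenvalue product 0.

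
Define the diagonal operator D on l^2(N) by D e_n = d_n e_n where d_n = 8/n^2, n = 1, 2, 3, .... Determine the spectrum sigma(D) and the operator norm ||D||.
sigma(D) = {8/n^2 : n ≥ 1} ∪ {0}; ||D|| = 8

A bounded diagonal operator on l^2 with diagonal entries d_n has spectrum equal to the closure of {d_n : n ≥ 1}: every d_n is an eigenvalue (with eigenvector e_n), so {d_n} ⊂ sigma(D); the spectrum is closed, so its closure is too; and for lambda not in the closure, (D - lambda I) has bounded inverse (the diagonal entries 1/(d_n - lambda) are bounded). For our sequence d_n = 8/n^2, n = 1, 2, 3, ...:
  - {d_n} = {8/n^2 : n ≥ 1}; the only limit point is 0
  - closure = {8/n^2 : n ≥ 1} ∪ {0}
For the norm: a diagonal operator has ||D|| = sup_n |d_n|. Here d_n = 8/n^2 is positive and decreasing, so sup_n |d_n| = d_1 = 8. So ||D|| = 8.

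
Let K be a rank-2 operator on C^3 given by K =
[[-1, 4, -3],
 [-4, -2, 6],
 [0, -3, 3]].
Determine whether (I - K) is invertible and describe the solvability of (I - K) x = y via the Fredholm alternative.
(I - K) is invertible (det(I - K) = 28 ≠ 0), so for every y in C^3 the equation (I - K) x = y has a unique solution.

K has rank 2 and factors as K = U V^T = u1 v1^T + u2 v2^T with u1 = (-3, 0, 2), v1 = (1, -1, 0), u2 = (-1, 2, 1), v2 = (-2, -1, 3) (multiplying out reproduces the displayed K). The nonzero eigenvalues of U V^T coincide with those of the 2 x 2 matrix G = V^T U = [[v1·u1, v1·u2], [v2·u1, v2·u2]] = [[-3, -3], [12, 3]], and by the Sylvester determinant identity det(I_3 - U V^T) = det(I_2 - V^T U) = det([[4, 3], [-12, -2]]) = (4)(-2) - (3)(-12) = 28. (Direct check: I - K =
[[2, -4, 3],
 [4, 3, -6],
 [0, 3, -2]]
has determinant 28.) The finite-dimensional Fredholm alternative says: either (I - K) is invertible, or ker(I - K) ≠ {0} and then range(I - K) = ker((I - K)^*)^⊥, with dim ker(I - K) = dim ker((I - K)^*). Since det(I - K) ≠ 0, 1 is not an eigenvalue of K and ker(I - K) = {0}, so we are in the first case: for every y there is a unique x = (I - K)^(-1) y. (Explicitly, by the Woodbury identity, (I - U V^T)^(-1) = I + U (I_2 - G)^(-1) V^T.)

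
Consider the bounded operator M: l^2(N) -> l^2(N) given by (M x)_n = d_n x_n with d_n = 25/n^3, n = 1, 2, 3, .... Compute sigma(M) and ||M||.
sigma(M) = {25/n^3 : n ≥ 1} ∪ {0}; ||M|| = 25

A bounded diagonal operator on l^2 with diagonal entries d_n has spectrum equal to the closure of {d_n : n ≥ 1}: every d_n is an eigenvalue (with eigenvector e_n), so {d_n} ⊂ sigma(M); the spectrum is closed, so its closure is too; and for lambda not in the closure, (M - lambda I) has bounded inverse (the diagonal entries 1/(d_n - lambda) are bounded). For our sequence d_n = 25/n^3, n = 1, 2, 3, ...:
  - {d_n} = {25/n^3 : n ≥ 1}; the only limit point is 0
  - closure = {25/n^3 : n ≥ 1} ∪ {0}
For the norm: a diagonal operator has ||M|| = sup_n |d_n|. Here d_n = 25/n^3 is positive and decreasing, so sup_n |d_n| = d_1 = 25. So ||M|| = 25.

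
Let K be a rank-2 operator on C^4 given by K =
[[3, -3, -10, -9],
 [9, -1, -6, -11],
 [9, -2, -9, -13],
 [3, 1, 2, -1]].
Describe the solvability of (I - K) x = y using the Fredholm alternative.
(I - K) is invertible (det(I - K) = 164 ≠ 0), so for every y in C^4 the equation (I - K) x = y has a unique solution.

K has rank 2 and factors as K = U V^T = u1 v1^T + u2 v2^T with u1 = (-1, -3, -3, -1), v1 = (-3, 0, 1, 3), u2 = (3, 1, 2, -1), v2 = (0, -1, -3, -2) (multiplying out reproduces the displayed K). The nonzero eigenvalues of U V^T coincide with those of the 2 x 2 matrix G = V^T U = [[v1·u1, v1·u2], [v2·u1, v2·u2]] = [[-3, -10], [14, -5]], and by the Sylvester determinant identity det(I_4 - U V^T) = det(I_2 - V^T U) = det([[4, 10], [-14, 6]]) = (4)(6) - (10)(-14) = 164. (Direct check: I - K =
[[-2, 3, 10, 9],
 [-9, 2, 6, 11],
 [-9, 2, 10, 13],
 [-3, -1, -2, 2]]
has determinant 164.) The finite-dimensional Fredholm alternative says: either (I - K) is invertible, or ker(I - K) ≠ {0} and then range(I - K) = ker((I - K)^*)^⊥, with dim ker(I - K) = dim ker((I - K)^*). Since det(I - K) ≠ 0, 1 is not an eigenvalue of K and ker(I - K) = {0}, so we are in the first case: for every y there is a unique x = (I - K)^(-1) y. (Explicitly, by the Woodbury identity, (I - U V^T)^(-1) = I + U (I_2 - G)^(-1) V^T.)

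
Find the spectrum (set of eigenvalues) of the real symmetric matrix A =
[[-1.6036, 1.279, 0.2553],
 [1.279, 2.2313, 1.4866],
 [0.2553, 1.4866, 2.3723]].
sigma(A) ≈ {-2, 1, 4}

A is real symmetric, so its spectrum consists of real eigenvalues. Expanding the characteristic polynomial of the displayed matrix gives
  det(λ I - A) = p(λ) = λ^3 + (-3)λ^2 + (-6)λ + (8).
Solving p(λ) = 0 yields eigenvalues ≈ -2, 1, 4. (A is shown rounded to 4 decimals, so these recover the underlying integer eigenvalues to within that precision.)
Verification: the trace of A = 3 equals the sum of eigenvalues 3, and det(A) ≈ -7.9997 matches the eigenvalue product -8.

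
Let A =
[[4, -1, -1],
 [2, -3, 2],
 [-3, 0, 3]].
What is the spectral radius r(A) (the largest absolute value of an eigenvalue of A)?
r(A) ≈ 5.3457

The eigenvalues of A are the roots of its characteristic polynomial. With M = A (coefficients from the trace, the sum of principal 2x2 minors, and det A):
  p(λ) = det(λ I - M) = λ^3 - 4λ^2 - 10λ + 15.
No integer candidate from the rational root theorem (±divisors of 15) is a root, so the roots are irrational. The cubic discriminant is Δ = 14165 > 0, so there are three distinct real roots. p(-3) = -18 and p(-2) = 11 have opposite signs, so a root lies in (-3, -2); Newton's method refines it to λ ≈ -2.4781. p(1) = 2 and p(2) = -13 have opposite signs, so a root lies in (1, 2); Newton's method refines it to λ ≈ 1.1323. p(5) = -10 and p(6) = 27 have opposite signs, so a root lies in (5, 6); Newton's method refines it to λ ≈ 5.3457. Check (Vieta): the three roots sum to 4, matching tr M = 4.
Thus the eigenvalues (to 4 decimals) are -2.4781 (modulus 2.4781); 1.1323 (modulus 1.1323); 5.3457 (modulus 5.3457). The spectral radius is the largest modulus: r(A) ≈ 5.3457. (Cross-check: r(A) ≤ ||A||_2 ≈ 5.947; equality holds whenever A is normal, though it can also hold for some non-normal A.)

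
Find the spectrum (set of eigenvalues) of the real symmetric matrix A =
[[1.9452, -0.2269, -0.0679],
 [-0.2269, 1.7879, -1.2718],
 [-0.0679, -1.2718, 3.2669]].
sigma(A) ≈ {1, 2, 4}

A is real symmetric, so its spectrum consists of real eigenvalues. Expanding the characteristic polynomial of the displayed matrix gives
  det(λ I - A) = p(λ) = λ^3 + (-7)λ^2 + (14)λ + (-8).
Solving p(λ) = 0 yields eigenvalues ≈ 1, 2, 4. (A is shown rounded to 4 decimals, so these recover the underlying integer eigenvalues to within that precision.)
Verification: the trace of A = 7 equals the sum of eigenvalues 7, and det(A) ≈ 7.9998 matches the eigenvalue product 8.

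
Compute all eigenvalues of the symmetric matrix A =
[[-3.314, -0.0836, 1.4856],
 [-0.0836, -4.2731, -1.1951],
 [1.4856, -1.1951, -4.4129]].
sigma(A) ≈ {-6, -4, -2}

A is real symmetric, so its spectrum consists of real eigenvalues. Expanding the characteristic polynomial of the displayed matrix gives
  det(λ I - A) = p(λ) = λ^3 + (12)λ^2 + (44)λ + (48).
Solving p(λ) = 0 yields eigenvalues ≈ -6, -4, -2. (A is shown rounded to 4 decimals, so these recover the underlying integer eigenvalues to within that precision.)
Verification: the trace of A = -12 equals the sum of eigenvalues -12, and det(A) ≈ -47.9996 matches the eigenvalue product -48.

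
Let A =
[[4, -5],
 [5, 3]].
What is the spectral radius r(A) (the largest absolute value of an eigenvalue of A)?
r(A) = sqrt(37) ≈ 6.0828

The eigenvalues of A are the roots of its characteristic polynomial. With M = A (coefficients from the trace and determinant):
  p(λ) = det(λ I - M) = λ^2 - 7λ + 37.
For λ^2 - 7λ + 37 the discriminant is -99. It is negative, so the roots are the complex-conjugate pair λ = 7/2 ± (sqrt(99)/2) i ≈ 3.5 ± 4.9749i. For a conjugate pair the product of the roots equals the constant term, so |λ|^2 = 37 and |λ| = sqrt(37) ≈ 6.0828.
Thus the eigenvalues (to 4 decimals) are 3.5 ± 4.9749i (modulus 6.0828). The spectral radius is the largest modulus: r(A) = sqrt(37) ≈ 6.0828. (Cross-check: r(A) ≤ ||A||_2 ≈ 6.6033; equality holds whenever A is normal, though it can also hold for some non-normal A.)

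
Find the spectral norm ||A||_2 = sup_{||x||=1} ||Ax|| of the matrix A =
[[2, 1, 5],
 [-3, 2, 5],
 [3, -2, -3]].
||A||_2 ≈ 8.4948 (= sqrt(largest eigenvalue of A^T A))

||A||_2 = sigma_max(A) = sqrt(lambda_max(A^T A)). Form the symmetric matrix M = A^T A =
[[22, -10, -14],
 [-10, 9, 21],
 [-14, 21, 59]].
Its characteristic polynomial (trace, sum of principal 2x2 minors, determinant of M give the coefficients) is
  p(λ) = det(λ I - M) = λ^3 - 90λ^2 + 1290λ - 196.
No integer candidate from the rational root theorem (±divisors of 196) is a root, so the roots are irrational. The cubic discriminant is Δ = 4729481568 > 0, so there are three distinct real roots. p(0) = -196 and p(1) = 1005 have opposite signs, so a root lies in (0, 1); Newton's method refines it to λ ≈ 0.1536. p(17) = 637 and p(18) = -304 have opposite signs, so a root lies in (17, 18); Newton's method refines it to λ ≈ 17.6855. p(72) = -628 and p(73) = 3381 have opposite signs, so a root lies in (72, 73); Newton's method refines it to λ ≈ 72.1609. Check (Vieta): the three roots sum to 90, matching tr M = 90.
So the eigenvalues of A^T A are ≈ 0.1536, 17.6855, 72.1609 (all ≥ 0, as they must be for A^T A). The largest is λ_max ≈ 72.1609, hence ||A||_2 = sqrt(λ_max) ≈ 8.4948.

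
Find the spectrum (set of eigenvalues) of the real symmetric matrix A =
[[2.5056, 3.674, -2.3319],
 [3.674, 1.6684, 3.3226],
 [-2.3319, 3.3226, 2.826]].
sigma(A) ≈ {-4, 5, 6}

A is real symmetric, so its spectrum consists of real eigenvalues. Expanding the characteristic polynomial of the displayed matrix gives
  det(λ I - A) = p(λ) = λ^3 + (-7)λ^2 + (-14)λ + (119.9979).
Solving p(λ) = 0 yields eigenvalues ≈ -4, 5, 6. (A is shown rounded to 4 decimals, so these recover the underlying integer eigenvalues to within that precision.)
Verification: the trace of A = 7 equals the sum of eigenvalues 7, and det(A) ≈ -119.9979 matches the eigenvalue product -120.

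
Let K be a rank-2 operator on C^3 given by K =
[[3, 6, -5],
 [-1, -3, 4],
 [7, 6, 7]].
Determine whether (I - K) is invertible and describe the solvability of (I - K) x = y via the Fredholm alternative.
(I - K) is invertible (det(I - K) = 2 ≠ 0), so for every y in C^3 the equation (I - K) x = y has a unique solution.

K has rank 2 and factors as K = U V^T = u1 v1^T + u2 v2^T with u1 = (-3, 2, 1), v1 = (1, 0, 3), u2 = (-2, 1, -2), v2 = (-3, -3, -2) (multiplying out reproduces the displayed K). The nonzero eigenvalues of U V^T coincide with those of the 2 x 2 matrix G = V^T U = [[v1·u1, v1·u2], [v2·u1, v2·u2]] = [[0, -8], [1, 7]], and by the Sylvester determinant identity det(I_3 - U V^T) = det(I_2 - V^T U) = det([[1, 8], [-1, -6]]) = (1)(-6) - (8)(-1) = 2. (Direct check: I - K =
[[-2, -6, 5],
 [1, 4, -4],
 [-7, -6, -6]]
has determinant 2.) The finite-dimensional Fredholm alternative says: either (I - K) is invertible, or ker(I - K) ≠ {0} and then range(I - K) = ker((I - K)^*)^⊥, with dim ker(I - K) = dim ker((I - K)^*). Since det(I - K) ≠ 0, 1 is not an eigenvalue of K and ker(I - K) = {0}, so we are in the first case: for every y there is a unique x = (I - K)^(-1) y. (Explicitly, by the Woodbury identity, (I - U V^T)^(-1) = I + U (I_2 - G)^(-1) V^T.)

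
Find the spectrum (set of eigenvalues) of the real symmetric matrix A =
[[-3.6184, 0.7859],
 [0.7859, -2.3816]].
sigma(A) ≈ {-4, -2}

A is real symmetric, so its spectrum consists of real eigenvalues. Expanding the characteristic polynomial of the displayed matrix gives
  det(λ I - A) = p(λ) = λ^2 + (6)λ + (8).
Solving p(λ) = 0 yields eigenvalues ≈ -4, -2. (A is shown rounded to 4 decimals, so these recover the underlying integer eigenvalues to within that precision.)
Verification: the trace of A = -6 equals the sum of eigenvalues -6, and det(A) ≈ 7.9999 matches the eigenvalue product 8.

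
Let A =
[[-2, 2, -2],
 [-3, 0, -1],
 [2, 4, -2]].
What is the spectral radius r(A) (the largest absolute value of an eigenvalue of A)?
r(A) = sqrt(18) ≈ 4.2426

The eigenvalues of A are the roots of its characteristic polynomial. With M = A (coefficients from the trace, the sum of principal 2x2 minors, and det A):
  p(λ) = det(λ I - M) = λ^3 + 4λ^2 + 18λ.
The constant term is 0, so λ = 0 is a root. Dividing out λ leaves p(λ) = λ(λ^2 + 4λ + 18). For λ^2 + 4λ + 18 the discriminant is -56. It is negative, so the roots are the complex-conjugate pair λ = -2 ± (sqrt(56)/2) i ≈ -2 ± 3.7417i. For a conjugate pair the product of the roots equals the constant term, so |λ|^2 = 18 and |λ| = sqrt(18) ≈ 4.2426.
Thus the eigenvalues (to 4 decimals) are -2 ± 3.7417i (modulus 4.2426); 0 (modulus 0). The spectral radius is the largest modulus: r(A) = sqrt(18) ≈ 4.2426. (Cross-check: r(A) ≤ ||A||_2 ≈ 5.2915; equality holds whenever A is normal, though it can also hold for some non-normal A.)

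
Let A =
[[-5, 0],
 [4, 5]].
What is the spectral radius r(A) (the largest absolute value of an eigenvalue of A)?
r(A) = 5

The eigenvalues of A are the roots of its characteristic polynomial. With M = A (coefficients from the trace and determinant):
  p(λ) = det(λ I - M) = λ^2 - 25.
For λ^2 - 25 the discriminant is 100. It is a perfect square (10^2), so the roots are rational: λ = (0 ± 10)/2 = 5, -5.
Thus the eigenvalues (to 4 decimals) are 5 (modulus 5); -5 (modulus 5). The spectral radius is the largest modulus: r(A) = 5. (Cross-check: r(A) ≤ ||A||_2 ≈ 7.3852; equality holds whenever A is normal, though it can also hold for some non-normal A.)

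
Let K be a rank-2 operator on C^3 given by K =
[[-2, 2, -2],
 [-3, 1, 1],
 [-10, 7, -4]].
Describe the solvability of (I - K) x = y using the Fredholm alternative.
(I - K) is invertible (det(I - K) = -13 ≠ 0), so for every y in C^3 the equation (I - K) x = y has a unique solution.

K has rank 2 and factors as K = U V^T = u1 v1^T + u2 v2^T with u1 = (0, 2, 3), v1 = (-3, 2, -1), u2 = (2, -3, 1), v2 = (-1, 1, -1) (multiplying out reproduces the displayed K). The nonzero eigenvalues of U V^T coincide with those of the 2 x 2 matrix G = V^T U = [[v1·u1, v1·u2], [v2·u1, v2·u2]] = [[1, -13], [-1, -6]], and by the Sylvester determinant identity det(I_3 - U V^T) = det(I_2 - V^T U) = det([[0, 13], [1, 7]]) = (0)(7) - (13)(1) = -13. (Direct check: I - K =
[[3, -2, 2],
 [3, 0, -1],
 [10, -7, 5]]
has determinant -13.) The finite-dimensional Fredholm alternative says: either (I - K) is invertible, or ker(I - K) ≠ {0} and then range(I - K) = ker((I - K)^*)^⊥, with dim ker(I - K) = dim ker((I - K)^*). Since det(I - K) ≠ 0, 1 is not an eigenvalue of K and ker(I - K) = {0}, so we are in the first case: for every y there is a unique x = (I - K)^(-1) y. (Explicitly, by the Woodbury identity, (I - U V^T)^(-1) = I + U (I_2 - G)^(-1) V^T.)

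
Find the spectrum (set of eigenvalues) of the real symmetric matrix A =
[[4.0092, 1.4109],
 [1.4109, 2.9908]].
sigma(A) ≈ {2, 5}

A is real symmetric, so its spectrum consists of real eigenvalues. Expanding the characteristic polynomial of the displayed matrix gives
  det(λ I - A) = p(λ) = λ^2 + (-7)λ + (10).
Solving p(λ) = 0 yields eigenvalues ≈ 2, 5. (A is shown rounded to 4 decimals, so these recover the underlying integer eigenvalues to within that precision.)
Verification: the trace of A = 7 equals the sum of eigenvalues 7, and det(A) ≈ 10.0001 matches the eigenvalue product 10.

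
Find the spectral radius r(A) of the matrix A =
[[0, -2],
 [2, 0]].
r(A) = 2

The eigenvalues of A are the roots of its characteristic polynomial. With M = A (coefficients from the trace and determinant):
  p(λ) = det(λ I - M) = λ^2 + 4.
For λ^2 + 4 the discriminant is -16. It is negative, so the roots are the complex-conjugate pair λ = 0 ± (sqrt(16)/2) i ≈ 0 ± 2i. For a conjugate pair the product of the roots equals the constant term, so |λ|^2 = 4 and |λ| = sqrt(4) = 2.
Thus the eigenvalues (to 4 decimals) are 0 ± 2i (modulus 2). The spectral radius is the largest modulus: r(A) = 2. (Cross-check: r(A) ≤ ||A||_2 ≈ 2; equality holds whenever A is normal, though it can also hold for some non-normal A.)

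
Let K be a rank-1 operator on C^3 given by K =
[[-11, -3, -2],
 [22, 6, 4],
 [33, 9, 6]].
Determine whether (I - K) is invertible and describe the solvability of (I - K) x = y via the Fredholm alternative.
(I - K) is singular (det(I - K) = 0, i.e. 1 ∈ sigma(K)). (I - K) x = y is solvable iff y ⊥ ker((I - K)^*) = span{(-11, -3, -2)}, i.e. iff -11y_1 - 3y_2 - 2y_3 = 0. When solvable, the solutions are x = y + c·(1, -2, -3), c arbitrary (ker(I - K) = span{(1, -2, -3)}, dimension 1).

K has rank 1, so it is an outer product K = u v^T: every row of K is a multiple of one row vector. Reading off the entries, u = (1, -2, -3) and v = (-11, -3, -2) (row i of K equals u_i·v^T). A rank-one matrix u v^T satisfies K u = u (v·u) and kills the (2)-dimensional subspace v^⊥, so its characteristic polynomial is lambda^2 (lambda - v·u) with v·u = tr K = 1. Hence the eigenvalues of I - K are 1 (multiplicity 2) and 1 - (1) = 0, so det(I - K) = 0. (Direct check: I - K =
[[12, 3, 2],
 [-22, -5, -4],
 [-33, -9, -5]]
has determinant 0.) So 1 is an eigenvalue of K and (I - K) is not invertible. The finite-dimensional Fredholm alternative says: either (I - K) is invertible, or ker(I - K) ≠ {0} and then range(I - K) = ker((I - K)^*)^⊥, with dim ker(I - K) = dim ker((I - K)^*). We are in the second case, so we need both kernels. Kernel of I - K: (I - K) u = u - u (v·u) = u - u = 0, so ker(I - K) = span{u} = span{(1, -2, -3)} (it is exactly 1-dimensional because rank(I - K) = 2). Kernel of the adjoint: K is real, so (I - K)^* = I - K^T = I - v u^T, and (I - v u^T) v = v - v (u·v) = 0; hence ker((I - K)^*) = span{v} = span{(-11, -3, -2)}. Therefore (I - K) x = y is solvable iff <y, v> = 0, i.e. iff -11y_1 - 3y_2 - 2y_3 = 0. When this holds, K y = u (v·y) = 0, so (I - K) y = y and x = y is a particular solution; the full solution set is the line x = y + c·u = y + c·(1, -2, -3), c ∈ C.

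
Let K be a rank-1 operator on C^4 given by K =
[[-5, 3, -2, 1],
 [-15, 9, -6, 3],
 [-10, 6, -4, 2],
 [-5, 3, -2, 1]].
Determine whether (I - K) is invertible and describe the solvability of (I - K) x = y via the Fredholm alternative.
(I - K) is singular (det(I - K) = 0, i.e. 1 ∈ sigma(K)). (I - K) x = y is solvable iff y ⊥ ker((I - K)^*) = span{(-5, 3, -2, 1)}, i.e. iff -5y_1 + 3y_2 - 2y_3 + y_4 = 0. When solvable, the solutions are x = y + c·(1, 3, 2, 1), c arbitrary (ker(I - K) = span{(1, 3, 2, 1)}, dimension 1).

K has rank 1, so it is an outer product K = u v^T: every row of K is a multiple of one row vector. Reading off the entries, u = (1, 3, 2, 1) and v = (-5, 3, -2, 1) (row i of K equals u_i·v^T). A rank-one matrix u v^T satisfies K u = u (v·u) and kills the (3)-dimensional subspace v^⊥, so its characteristic polynomial is lambda^3 (lambda - v·u) with v·u = tr K = 1. Hence the eigenvalues of I - K are 1 (multiplicity 3) and 1 - (1) = 0, so det(I - K) = 0. (Direct check: I - K =
[[6, -3, 2, -1],
 [15, -8, 6, -3],
 [10, -6, 5, -2],
 [5, -3, 2, 0]]
has determinant 0.) So 1 is an eigenvalue of K and (I - K) is not invertible. The finite-dimensional Fredholm alternative says: either (I - K) is invertible, or ker(I - K) ≠ {0} and then range(I - K) = ker((I - K)^*)^⊥, with dim ker(I - K) = dim ker((I - K)^*). We are in the second case, so we need both kernels. Kernel of I - K: (I - K) u = u - u (v·u) = u - u = 0, so ker(I - K) = span{u} = span{(1, 3, 2, 1)} (it is exactly 1-dimensional because rank(I - K) = 3). Kernel of the adjoint: K is real, so (I - K)^* = I - K^T = I - v u^T, and (I - v u^T) v = v - v (u·v) = 0; hence ker((I - K)^*) = span{v} = span{(-5, 3, -2, 1)}. Therefore (I - K) x = y is solvable iff <y, v> = 0, i.e. iff -5y_1 + 3y_2 - 2y_3 + y_4 = 0. When this holds, K y = u (v·y) = 0, so (I - K) y = y and x = y is a particular solution; the full solution set is the line x = y + c·u = y + c·(1, 3, 2, 1), c ∈ C.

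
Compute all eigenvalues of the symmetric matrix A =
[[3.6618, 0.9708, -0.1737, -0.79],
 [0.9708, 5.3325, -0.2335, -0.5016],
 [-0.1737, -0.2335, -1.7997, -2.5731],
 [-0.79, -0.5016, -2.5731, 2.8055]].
sigma(A) ≈ {-3, 3, 4, 6}

A is real symmetric, so its spectrum consists of real eigenvalues. Expanding the characteristic polynomial of the displayed matrix gives
  det(λ I - A) = p(λ) = λ^4 + (-10)λ^3 + (15)λ^2 + (90.003)λ + (-216.0088).
Solving p(λ) = 0 yields eigenvalues ≈ -3, 3, 4, 6. (A is shown rounded to 4 decimals, so these recover the underlying integer eigenvalues to within that precision.)
Verification: the trace of A = 10 equals the sum of eigenvalues 10, and det(A) ≈ -216.0088 matches the eigenvalue product -216.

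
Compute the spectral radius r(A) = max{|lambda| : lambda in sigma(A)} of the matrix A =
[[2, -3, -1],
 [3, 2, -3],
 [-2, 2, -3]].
r(A) ≈ 4.2104

The eigenvalues of A are the roots of its characteristic polynomial. With M = A (coefficients from the trace, the sum of principal 2x2 minors, and det A):
  p(λ) = det(λ I - M) = λ^3 - λ^2 + 5λ + 55.
No integer candidate from the rational root theorem (±divisors of 55) is a root, so the roots are irrational. The cubic discriminant is Δ = -86880 < 0, so there is one real root and a complex-conjugate pair. p(-4) = -45 and p(-3) = 4 have opposite signs, so a root lies in (-4, -3); Newton's method refines it to λ ≈ -3.1025. Dividing out (λ - (-3.1025)) leaves approximately λ^2 - 4.1025λ + 17.7278. For λ^2 - 4.1025λ + 17.7278 the discriminant is -54.0809. It is negative, so the remaining roots are the complex-conjugate pair λ ≈ 2.0512 ± 3.677i. Their product equals the constant term, so |λ|^2 ≈ 17.7278 and |λ| ≈ 4.2104.
Thus the eigenvalues (to 4 decimals) are -3.1025 (modulus 3.1025); 2.0512 ± 3.677i (modulus 4.2104). The spectral radius is the largest modulus: r(A) ≈ 4.2104. (Cross-check: r(A) ≤ ||A||_2 ≈ 5.2149; equality holds whenever A is normal, though it can also hold for some non-normal A.)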